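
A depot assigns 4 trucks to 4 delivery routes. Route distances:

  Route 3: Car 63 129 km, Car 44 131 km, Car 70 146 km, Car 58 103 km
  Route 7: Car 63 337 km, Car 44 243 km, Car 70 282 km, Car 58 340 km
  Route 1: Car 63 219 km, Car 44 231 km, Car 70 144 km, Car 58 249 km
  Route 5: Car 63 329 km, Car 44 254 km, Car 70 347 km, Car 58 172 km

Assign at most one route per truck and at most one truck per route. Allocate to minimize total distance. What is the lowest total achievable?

Treat this as an assignment problem: match each truck to one route.
Optimal: Car 63→Route 3 (129 km), Car 44→Route 7 (243 km), Car 70→Route 1 (144 km), Car 58→Route 5 (172 km) — total 129+243+144+172 = 688 km.
Column-greedy (each route in turn goes to its cheapest remaining truck) gives 819 km, worse by 131.
Next-best assignment: Car 63→Route 1, Car 44→Route 7, Car 70→Route 3, Car 58→Route 5 = 780 km.

Min total: 688 km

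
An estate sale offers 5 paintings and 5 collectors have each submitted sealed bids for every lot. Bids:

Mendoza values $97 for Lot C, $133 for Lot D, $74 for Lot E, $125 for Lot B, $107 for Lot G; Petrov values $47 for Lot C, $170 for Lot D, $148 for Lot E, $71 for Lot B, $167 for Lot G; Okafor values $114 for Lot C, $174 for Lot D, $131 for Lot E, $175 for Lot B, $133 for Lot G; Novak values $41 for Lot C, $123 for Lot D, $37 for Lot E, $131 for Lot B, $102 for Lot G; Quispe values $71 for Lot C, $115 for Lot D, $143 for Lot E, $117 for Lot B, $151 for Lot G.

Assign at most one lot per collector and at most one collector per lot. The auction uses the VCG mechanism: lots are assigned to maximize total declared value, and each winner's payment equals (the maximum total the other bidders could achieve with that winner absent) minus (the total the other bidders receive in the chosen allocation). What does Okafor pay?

Okafor pays $36.

Efficient allocation: Mendoza→Lot C ($97), Petrov→Lot G ($167), Okafor→Lot D ($174), Novak→Lot B ($131), Quispe→Lot E ($143); total welfare W = $712.
Okafor receives Lot D at value $174, so the others get W − 174 = $538.
Without Okafor: best allocation of the remaining 4 bidders over all 5 lots is Mendoza→Lot D ($133), Petrov→Lot G ($167), Novak→Lot B ($131), Quispe→Lot E ($143), total $574.
VCG payment = (others' best without Okafor) − (others' welfare with Okafor) = 574 − 538 = $36.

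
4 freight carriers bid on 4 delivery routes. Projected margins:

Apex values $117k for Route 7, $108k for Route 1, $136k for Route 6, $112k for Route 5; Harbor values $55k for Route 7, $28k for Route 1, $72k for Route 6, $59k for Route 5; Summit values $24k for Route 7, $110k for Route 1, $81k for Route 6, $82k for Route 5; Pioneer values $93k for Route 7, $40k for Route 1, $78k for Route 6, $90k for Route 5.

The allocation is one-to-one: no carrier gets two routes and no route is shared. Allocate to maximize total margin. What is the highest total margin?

Maximum total: $398k

This is the linear assignment problem.
Optimal: Apex→Route 6 ($136k), Harbor→Route 5 ($59k), Summit→Route 1 ($110k), Pioneer→Route 7 ($93k) — total 136+59+110+93 = $398k.
Column-greedy (each route in turn goes to its best remaining carrier) gives $364k, worse by 34.
Swapping Summit↔Apex (Summit→Route 6 $81k, Apex→Route 1 $108k) loses 57.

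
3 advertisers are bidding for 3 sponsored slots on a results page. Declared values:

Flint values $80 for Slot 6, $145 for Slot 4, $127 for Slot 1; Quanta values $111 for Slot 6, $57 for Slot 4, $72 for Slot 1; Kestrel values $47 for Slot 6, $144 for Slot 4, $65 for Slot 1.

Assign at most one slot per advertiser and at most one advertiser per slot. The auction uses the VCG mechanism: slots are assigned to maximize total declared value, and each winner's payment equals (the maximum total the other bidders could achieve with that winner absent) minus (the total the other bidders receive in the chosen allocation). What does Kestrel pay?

Efficient allocation: Flint→Slot 1 ($127), Quanta→Slot 6 ($111), Kestrel→Slot 4 ($144); total welfare W = $382.
Kestrel receives Slot 4 at value $144, so the others get W − 144 = $238.
Without Kestrel: best allocation of the remaining 2 bidders over all 3 slots is Flint→Slot 4 ($145), Quanta→Slot 6 ($111), total $256.
VCG payment = (others' best without Kestrel) − (others' welfare with Kestrel) = 256 − 238 = $18.

Kestrel pays $18.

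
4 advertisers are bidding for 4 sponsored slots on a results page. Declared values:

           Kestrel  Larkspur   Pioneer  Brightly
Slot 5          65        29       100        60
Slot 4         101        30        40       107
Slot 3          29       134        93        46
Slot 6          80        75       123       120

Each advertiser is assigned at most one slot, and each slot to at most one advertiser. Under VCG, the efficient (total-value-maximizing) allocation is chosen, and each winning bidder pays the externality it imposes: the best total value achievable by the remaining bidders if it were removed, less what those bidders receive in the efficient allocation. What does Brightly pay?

Efficient allocation: Kestrel→Slot 4 ($101), Larkspur→Slot 3 ($134), Pioneer→Slot 5 ($100), Brightly→Slot 6 ($120); total welfare W = $455.
Brightly receives Slot 6 at value $120, so the others get W − 120 = $335.
Without Brightly: best allocation of the remaining 3 bidders over all 4 slots is Kestrel→Slot 4 ($101), Larkspur→Slot 3 ($134), Pioneer→Slot 6 ($123), total $358.
VCG payment = (others' best without Brightly) − (others' welfare with Brightly) = 358 − 335 = $23.

Brightly pays $23.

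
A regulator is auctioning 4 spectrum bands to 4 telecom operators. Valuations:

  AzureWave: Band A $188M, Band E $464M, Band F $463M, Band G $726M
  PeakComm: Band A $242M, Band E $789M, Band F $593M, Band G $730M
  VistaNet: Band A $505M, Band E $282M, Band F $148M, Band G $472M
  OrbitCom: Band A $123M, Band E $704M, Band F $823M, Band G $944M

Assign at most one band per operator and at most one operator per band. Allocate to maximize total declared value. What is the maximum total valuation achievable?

Maximum total: $2843M

Treat this as an assignment problem: match each operator to one band.
Optimal: AzureWave→Band G ($726M), PeakComm→Band E ($789M), VistaNet→Band A ($505M), OrbitCom→Band F ($823M) — total 726+789+505+823 = $2843M.
Max-entry greedy (repeatedly take the single best remaining cell) gives $2701M, worse by 142.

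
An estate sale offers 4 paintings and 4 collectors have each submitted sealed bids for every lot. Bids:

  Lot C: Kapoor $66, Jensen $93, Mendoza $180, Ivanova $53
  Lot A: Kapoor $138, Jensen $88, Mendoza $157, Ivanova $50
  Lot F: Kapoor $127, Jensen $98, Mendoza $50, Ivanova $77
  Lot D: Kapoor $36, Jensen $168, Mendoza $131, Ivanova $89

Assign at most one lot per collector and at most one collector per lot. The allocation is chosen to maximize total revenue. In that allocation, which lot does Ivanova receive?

Ivanova receives Lot F.

Optimal: Kapoor→Lot A ($138), Jensen→Lot D ($168), Mendoza→Lot C ($180), Ivanova→Lot F ($77) — total 138+168+180+77 = $563.
Column-greedy (each lot in turn goes to its best remaining collector) gives $505, worse by 58.
Swapping Ivanova↔Mendoza (Ivanova→Lot C $53, Mendoza→Lot F $50) loses 154.
Ivanova's own top lot is Lot D ($89), but forcing Ivanova→Lot D and reassigning the rest optimally gives only $505 — worse by 58.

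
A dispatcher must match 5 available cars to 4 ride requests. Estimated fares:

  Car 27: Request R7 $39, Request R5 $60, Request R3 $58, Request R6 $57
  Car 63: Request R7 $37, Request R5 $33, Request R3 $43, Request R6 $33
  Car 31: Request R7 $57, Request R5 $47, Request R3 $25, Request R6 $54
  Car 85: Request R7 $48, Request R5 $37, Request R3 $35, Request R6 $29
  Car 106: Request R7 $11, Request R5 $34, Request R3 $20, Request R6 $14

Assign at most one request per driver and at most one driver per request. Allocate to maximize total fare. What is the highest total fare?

Optimal: Car 85→Request R7 ($48), Car 27→Request R5 ($60), Car 63→Request R3 ($43), Car 31→Request R6 ($54) — total 48+60+43+54 = $205.
Column-greedy (each request in turn goes to its best remaining driver) gives $189, worse by 16.
Swapping Car 27↔Car 31 (Car 27→Request R6 $57, Car 31→Request R5 $47) loses 10.
No other one-to-one assignment exceeds $205.

Max total: $205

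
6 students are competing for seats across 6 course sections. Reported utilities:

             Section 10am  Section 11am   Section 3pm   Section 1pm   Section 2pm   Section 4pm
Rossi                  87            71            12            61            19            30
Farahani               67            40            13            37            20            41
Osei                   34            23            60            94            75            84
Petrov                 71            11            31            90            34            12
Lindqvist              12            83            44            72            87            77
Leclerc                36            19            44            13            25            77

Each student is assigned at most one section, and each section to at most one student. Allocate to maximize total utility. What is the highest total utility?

Max total: 452 points

Optimal: Rossi→Section 11am (71 points), Farahani→Section 10am (67 points), Osei→Section 3pm (60 points), Petrov→Section 1pm (90 points), Lindqvist→Section 2pm (87 points), Leclerc→Section 4pm (77 points) — total 71+67+60+90+87+77 = 452 points.
Column-greedy (each section in turn goes to its best remaining student) gives 386 points, worse by 66.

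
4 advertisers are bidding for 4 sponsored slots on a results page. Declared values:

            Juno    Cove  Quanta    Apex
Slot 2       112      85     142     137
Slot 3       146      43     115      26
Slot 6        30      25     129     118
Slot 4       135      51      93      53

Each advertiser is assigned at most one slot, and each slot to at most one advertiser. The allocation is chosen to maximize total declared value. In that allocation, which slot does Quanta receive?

Treat this as an assignment problem: match each advertiser to one slot.
Optimal: Juno→Slot 3 ($146), Cove→Slot 4 ($51), Quanta→Slot 6 ($129), Apex→Slot 2 ($137) — total 146+51+129+137 = $463.
Next-best assignment: Juno→Slot 3, Cove→Slot 4, Quanta→Slot 2, Apex→Slot 6 = $457.
Swapping Apex↔Juno (Apex→Slot 3 $26, Juno→Slot 2 $112) loses 145.
Every other assignment is strictly worse.
Quanta's own top slot is Slot 2 ($142), but forcing Quanta→Slot 2 and reassigning the rest optimally gives only $457 — worse by 6.

Quanta receives Slot 6.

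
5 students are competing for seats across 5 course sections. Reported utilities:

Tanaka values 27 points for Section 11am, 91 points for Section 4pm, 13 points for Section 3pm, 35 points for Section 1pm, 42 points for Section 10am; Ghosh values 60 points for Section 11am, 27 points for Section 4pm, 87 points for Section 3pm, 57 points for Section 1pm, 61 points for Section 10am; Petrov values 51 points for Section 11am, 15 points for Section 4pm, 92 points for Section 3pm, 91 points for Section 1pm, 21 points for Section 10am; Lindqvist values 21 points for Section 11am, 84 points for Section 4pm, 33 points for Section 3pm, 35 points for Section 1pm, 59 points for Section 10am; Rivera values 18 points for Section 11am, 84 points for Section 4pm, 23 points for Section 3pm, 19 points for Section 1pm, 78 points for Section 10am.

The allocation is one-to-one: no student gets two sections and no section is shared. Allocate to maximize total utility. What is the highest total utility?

Optimal: Tanaka→Section 4pm (91 points), Ghosh→Section 3pm (87 points), Petrov→Section 1pm (91 points), Lindqvist→Section 11am (21 points), Rivera→Section 10am (78 points) — total 91+87+91+21+78 = 368 points.
Column-greedy (each section in turn goes to its best remaining student) gives 356 points, worse by 12.
Swapping Ghosh↔Rivera (Ghosh→Section 10am 61 points, Rivera→Section 3pm 23 points) loses 81.
Every other assignment is strictly worse.

Maximum total: 368 points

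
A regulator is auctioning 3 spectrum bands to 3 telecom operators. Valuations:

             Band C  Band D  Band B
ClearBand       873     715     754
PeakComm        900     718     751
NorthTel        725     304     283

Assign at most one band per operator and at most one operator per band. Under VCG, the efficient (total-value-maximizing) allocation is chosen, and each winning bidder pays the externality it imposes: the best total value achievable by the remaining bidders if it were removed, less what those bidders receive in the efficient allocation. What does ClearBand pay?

Efficient allocation: ClearBand→Band B ($754M), PeakComm→Band D ($718M), NorthTel→Band C ($725M); total welfare W = $2197M.
ClearBand receives Band B at value $754M, so the others get W − 754 = $1443M.
Without ClearBand: best allocation of the remaining 2 bidders over all 3 bands is PeakComm→Band B ($751M), NorthTel→Band C ($725M), total $1476M.
VCG payment = (others' best without ClearBand) − (others' welfare with ClearBand) = 1476 − 1443 = $33M.

ClearBand pays $33M.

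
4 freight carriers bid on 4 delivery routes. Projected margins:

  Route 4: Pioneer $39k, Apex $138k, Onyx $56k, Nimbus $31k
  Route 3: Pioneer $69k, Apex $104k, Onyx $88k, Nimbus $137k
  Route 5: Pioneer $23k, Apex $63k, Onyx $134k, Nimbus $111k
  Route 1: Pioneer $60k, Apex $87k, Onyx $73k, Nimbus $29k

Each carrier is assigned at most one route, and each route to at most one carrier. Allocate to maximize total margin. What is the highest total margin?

Optimal: Pioneer→Route 1 ($60k), Apex→Route 4 ($138k), Onyx→Route 5 ($134k), Nimbus→Route 3 ($137k) — total 60+138+134+137 = $469k.
Row-greedy (each carrier in turn takes its best remaining route) gives $370k, worse by 99.
Next-best assignment: Pioneer→Route 4, Apex→Route 1, Onyx→Route 5, Nimbus→Route 3 = $397k.
Checked against all permutations: $469k is optimal.

Max total: $469k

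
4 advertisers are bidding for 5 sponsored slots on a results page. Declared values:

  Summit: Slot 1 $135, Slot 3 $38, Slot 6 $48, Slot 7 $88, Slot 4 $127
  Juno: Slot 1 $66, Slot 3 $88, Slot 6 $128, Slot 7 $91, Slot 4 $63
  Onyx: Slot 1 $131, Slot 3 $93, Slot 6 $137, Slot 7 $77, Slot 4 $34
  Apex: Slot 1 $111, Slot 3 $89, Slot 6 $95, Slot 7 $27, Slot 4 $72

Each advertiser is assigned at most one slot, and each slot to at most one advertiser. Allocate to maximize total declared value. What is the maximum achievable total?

Max total: $475

This is the linear assignment problem.
Optimal: Summit→Slot 4 ($127), Juno→Slot 6 ($128), Onyx→Slot 1 ($131), Apex→Slot 3 ($89) — total 127+128+131+89 = $475.
Max-entry greedy (repeatedly take the single best remaining cell) gives $452, worse by 23.
Next-best assignment: Summit→Slot 4, Juno→Slot 7, Onyx→Slot 6, Apex→Slot 1 = $466.
Checked against all permutations: $475 is optimal.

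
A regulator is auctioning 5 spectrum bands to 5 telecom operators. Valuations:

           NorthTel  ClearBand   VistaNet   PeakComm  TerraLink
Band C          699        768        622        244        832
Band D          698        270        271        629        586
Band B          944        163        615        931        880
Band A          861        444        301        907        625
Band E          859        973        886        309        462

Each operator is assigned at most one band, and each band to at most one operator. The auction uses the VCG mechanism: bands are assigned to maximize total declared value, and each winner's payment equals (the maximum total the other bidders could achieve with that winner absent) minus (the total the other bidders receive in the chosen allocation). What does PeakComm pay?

Efficient allocation: NorthTel→Band D ($698M), ClearBand→Band C ($768M), VistaNet→Band E ($886M), PeakComm→Band A ($907M), TerraLink→Band B ($880M); total welfare W = $4139M.
PeakComm receives Band A at value $907M, so the others get W − 907 = $3232M.
Without PeakComm: best allocation of the remaining 4 bidders over all 5 bands is NorthTel→Band A ($861M), ClearBand→Band C ($768M), VistaNet→Band E ($886M), TerraLink→Band B ($880M), total $3395M.
VCG payment = (others' best without PeakComm) − (others' welfare with PeakComm) = 3395 − 3232 = $163M.

PeakComm pays $163M.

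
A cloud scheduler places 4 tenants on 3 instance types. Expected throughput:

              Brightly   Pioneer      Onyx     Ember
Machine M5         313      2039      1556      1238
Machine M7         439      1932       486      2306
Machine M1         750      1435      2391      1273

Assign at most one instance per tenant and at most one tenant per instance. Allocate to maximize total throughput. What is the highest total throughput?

This is a one-to-one assignment (maximum-weight bipartite matching).
Optimal: Pioneer→Machine M5 (2039 ops/s), Ember→Machine M7 (2306 ops/s), Onyx→Machine M1 (2391 ops/s) — total 2039+2306+2391 = 6736 ops/s.

Max total: 6736 ops/s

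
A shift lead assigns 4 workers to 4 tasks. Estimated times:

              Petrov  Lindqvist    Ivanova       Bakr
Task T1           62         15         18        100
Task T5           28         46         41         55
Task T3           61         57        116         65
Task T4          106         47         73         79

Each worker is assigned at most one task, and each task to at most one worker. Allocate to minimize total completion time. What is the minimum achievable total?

Min total: 158 min

Optimal: Petrov→Task T5 (28 min), Lindqvist→Task T4 (47 min), Ivanova→Task T1 (18 min), Bakr→Task T3 (65 min) — total 28+47+18+65 = 158 min.
Column-greedy (each task in turn goes to its cheapest remaining worker) gives 181 min, worse by 23.
Next-best assignment: Petrov→Task T5, Lindqvist→Task T1, Ivanova→Task T4, Bakr→Task T3 = 181 min.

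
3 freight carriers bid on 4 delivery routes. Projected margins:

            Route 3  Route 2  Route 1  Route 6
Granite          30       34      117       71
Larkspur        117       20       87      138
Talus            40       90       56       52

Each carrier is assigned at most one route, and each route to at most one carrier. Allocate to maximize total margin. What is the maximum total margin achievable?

Max total: $345k

This is a one-to-one assignment (maximum-weight bipartite matching).
Optimal: Granite→Route 1 ($117k), Larkspur→Route 6 ($138k), Talus→Route 2 ($90k) — total 117+138+90 = $345k.
Column-greedy (each route in turn goes to its best remaining carrier) gives $324k, worse by 21.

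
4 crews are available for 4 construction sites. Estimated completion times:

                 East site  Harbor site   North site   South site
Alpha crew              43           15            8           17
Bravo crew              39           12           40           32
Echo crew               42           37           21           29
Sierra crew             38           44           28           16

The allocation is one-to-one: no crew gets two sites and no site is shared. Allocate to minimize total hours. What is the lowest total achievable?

Minimum total: 78 hours

Optimal: Alpha crew→North site (8 hours), Bravo crew→Harbor site (12 hours), Echo crew→East site (42 hours), Sierra crew→South site (16 hours) — total 8+12+42+16 = 78 hours.
No other one-to-one assignment undercuts 78 hours.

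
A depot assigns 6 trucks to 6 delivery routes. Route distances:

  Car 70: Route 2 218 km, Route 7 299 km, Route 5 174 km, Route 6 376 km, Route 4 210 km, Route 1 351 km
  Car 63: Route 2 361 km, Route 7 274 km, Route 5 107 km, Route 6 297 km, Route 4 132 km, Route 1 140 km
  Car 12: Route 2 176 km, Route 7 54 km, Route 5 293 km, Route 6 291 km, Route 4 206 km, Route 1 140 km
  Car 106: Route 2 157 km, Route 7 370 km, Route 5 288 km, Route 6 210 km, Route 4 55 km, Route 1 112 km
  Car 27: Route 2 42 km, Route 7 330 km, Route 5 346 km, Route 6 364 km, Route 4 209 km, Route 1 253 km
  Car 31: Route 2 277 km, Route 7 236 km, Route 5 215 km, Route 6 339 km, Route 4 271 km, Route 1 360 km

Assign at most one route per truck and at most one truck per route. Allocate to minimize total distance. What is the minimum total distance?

Min total: 804 km

Optimal: Car 70→Route 5 (174 km), Car 63→Route 1 (140 km), Car 12→Route 7 (54 km), Car 106→Route 4 (55 km), Car 27→Route 2 (42 km), Car 31→Route 6 (339 km) — total 174+140+54+55+42+339 = 804 km.
Row-greedy (each truck in turn takes its cheapest remaining route) gives 853 km, worse by 49.
Swapping Car 27↔Car 70 (Car 27→Route 5 346 km, Car 70→Route 2 218 km) adds 348.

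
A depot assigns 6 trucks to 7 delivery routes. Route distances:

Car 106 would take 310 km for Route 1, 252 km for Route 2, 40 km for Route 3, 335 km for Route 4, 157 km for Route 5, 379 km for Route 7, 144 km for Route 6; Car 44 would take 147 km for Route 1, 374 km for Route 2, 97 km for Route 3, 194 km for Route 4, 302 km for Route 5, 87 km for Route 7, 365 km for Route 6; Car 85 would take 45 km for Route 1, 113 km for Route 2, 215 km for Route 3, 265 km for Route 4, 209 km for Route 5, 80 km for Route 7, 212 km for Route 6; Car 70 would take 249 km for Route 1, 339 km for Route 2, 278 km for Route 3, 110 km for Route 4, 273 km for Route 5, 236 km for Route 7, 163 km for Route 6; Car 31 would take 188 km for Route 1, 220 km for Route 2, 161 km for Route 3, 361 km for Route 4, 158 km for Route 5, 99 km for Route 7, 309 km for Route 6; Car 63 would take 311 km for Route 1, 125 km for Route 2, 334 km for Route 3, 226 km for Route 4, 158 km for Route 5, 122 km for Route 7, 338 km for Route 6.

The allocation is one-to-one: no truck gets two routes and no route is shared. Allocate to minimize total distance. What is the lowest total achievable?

This is a one-to-one assignment (minimum-cost bipartite matching).
Optimal: Car 106→Route 3 (40 km), Car 44→Route 7 (87 km), Car 85→Route 1 (45 km), Car 70→Route 4 (110 km), Car 31→Route 5 (158 km), Car 63→Route 2 (125 km) — total 40+87+45+110+158+125 = 565 km.
Swapping Car 63↔Car 106 (Car 63→Route 3 334 km, Car 106→Route 2 252 km) adds 421.
No other one-to-one assignment undercuts 565 km.

Minimum total: 565 km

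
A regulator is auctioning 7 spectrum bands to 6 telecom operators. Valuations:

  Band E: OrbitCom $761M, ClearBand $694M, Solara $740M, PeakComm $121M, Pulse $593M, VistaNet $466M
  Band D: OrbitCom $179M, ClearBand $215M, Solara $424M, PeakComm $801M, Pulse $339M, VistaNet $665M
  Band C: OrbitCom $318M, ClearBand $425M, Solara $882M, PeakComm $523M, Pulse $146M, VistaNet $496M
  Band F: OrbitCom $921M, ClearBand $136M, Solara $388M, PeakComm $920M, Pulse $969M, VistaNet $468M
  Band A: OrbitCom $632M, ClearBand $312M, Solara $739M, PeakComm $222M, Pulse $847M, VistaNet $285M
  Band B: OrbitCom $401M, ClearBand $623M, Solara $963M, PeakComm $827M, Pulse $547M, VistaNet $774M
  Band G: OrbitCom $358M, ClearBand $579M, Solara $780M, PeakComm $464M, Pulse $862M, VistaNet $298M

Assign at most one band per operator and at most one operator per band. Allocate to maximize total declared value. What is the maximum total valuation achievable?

Max total: $4934M

Treat this as an assignment problem: match each operator to one band.
Optimal: OrbitCom→Band F ($921M), ClearBand→Band E ($694M), Solara→Band C ($882M), PeakComm→Band D ($801M), Pulse→Band G ($862M), VistaNet→Band B ($774M) — total 921+694+882+801+862+774 = $4934M.
Checked against all permutations: $4934M is optimal.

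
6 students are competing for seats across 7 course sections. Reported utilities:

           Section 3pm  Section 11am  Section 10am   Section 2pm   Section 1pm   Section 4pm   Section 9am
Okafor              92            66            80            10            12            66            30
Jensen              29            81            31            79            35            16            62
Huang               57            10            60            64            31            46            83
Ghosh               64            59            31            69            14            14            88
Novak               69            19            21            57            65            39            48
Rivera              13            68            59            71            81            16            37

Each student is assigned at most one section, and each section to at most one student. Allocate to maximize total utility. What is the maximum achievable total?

Maximum total: 463 points

This is the linear assignment problem.
Optimal: Okafor→Section 10am (80 points), Jensen→Section 11am (81 points), Huang→Section 2pm (64 points), Ghosh→Section 9am (88 points), Novak→Section 3pm (69 points), Rivera→Section 1pm (81 points) — total 80+81+64+88+69+81 = 463 points.
Row-greedy (each student in turn takes its best remaining section) gives 449 points, worse by 14.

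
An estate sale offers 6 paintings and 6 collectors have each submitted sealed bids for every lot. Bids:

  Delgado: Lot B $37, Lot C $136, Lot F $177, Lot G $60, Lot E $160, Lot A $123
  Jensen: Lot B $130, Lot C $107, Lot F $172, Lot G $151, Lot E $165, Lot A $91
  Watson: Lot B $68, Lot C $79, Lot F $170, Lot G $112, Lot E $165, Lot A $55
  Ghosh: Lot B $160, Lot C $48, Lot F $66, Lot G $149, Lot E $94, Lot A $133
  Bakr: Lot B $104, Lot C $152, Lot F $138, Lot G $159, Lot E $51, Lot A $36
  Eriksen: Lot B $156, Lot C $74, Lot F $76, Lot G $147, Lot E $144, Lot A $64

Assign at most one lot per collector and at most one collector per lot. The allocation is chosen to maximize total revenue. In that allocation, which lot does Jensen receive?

Jensen receives Lot G.

Optimal: Delgado→Lot F ($177), Jensen→Lot G ($151), Watson→Lot E ($165), Ghosh→Lot A ($133), Bakr→Lot C ($152), Eriksen→Lot B ($156) — total 177+151+165+133+152+156 = $934.
Row-greedy (each collector in turn takes its best remaining lot) gives $830, worse by 104.
Next-best assignment: Delgado→Lot E, Jensen→Lot G, Watson→Lot F, Ghosh→Lot A, Bakr→Lot C, Eriksen→Lot B = $922.
Jensen's own top lot is Lot F ($172), but forcing Jensen→Lot F and reassigning the rest optimally gives only $921 — worse by 13.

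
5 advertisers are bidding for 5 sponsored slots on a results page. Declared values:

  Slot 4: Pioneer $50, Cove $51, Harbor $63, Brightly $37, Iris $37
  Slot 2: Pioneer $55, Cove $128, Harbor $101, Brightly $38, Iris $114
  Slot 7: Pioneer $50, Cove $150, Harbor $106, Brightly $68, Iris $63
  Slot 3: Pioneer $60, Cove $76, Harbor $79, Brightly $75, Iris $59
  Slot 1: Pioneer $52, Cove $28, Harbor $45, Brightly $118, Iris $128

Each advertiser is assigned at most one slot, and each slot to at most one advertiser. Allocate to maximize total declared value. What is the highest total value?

Optimal: Pioneer→Slot 4 ($50), Cove→Slot 7 ($150), Harbor→Slot 3 ($79), Brightly→Slot 1 ($118), Iris→Slot 2 ($114) — total 50+150+79+118+114 = $511.
Row-greedy (each advertiser in turn takes its best remaining slot) gives $466, worse by 45.
Next-best assignment: Pioneer→Slot 3, Cove→Slot 7, Harbor→Slot 4, Brightly→Slot 1, Iris→Slot 2 = $505.
No other one-to-one assignment exceeds $511.

Max total: $511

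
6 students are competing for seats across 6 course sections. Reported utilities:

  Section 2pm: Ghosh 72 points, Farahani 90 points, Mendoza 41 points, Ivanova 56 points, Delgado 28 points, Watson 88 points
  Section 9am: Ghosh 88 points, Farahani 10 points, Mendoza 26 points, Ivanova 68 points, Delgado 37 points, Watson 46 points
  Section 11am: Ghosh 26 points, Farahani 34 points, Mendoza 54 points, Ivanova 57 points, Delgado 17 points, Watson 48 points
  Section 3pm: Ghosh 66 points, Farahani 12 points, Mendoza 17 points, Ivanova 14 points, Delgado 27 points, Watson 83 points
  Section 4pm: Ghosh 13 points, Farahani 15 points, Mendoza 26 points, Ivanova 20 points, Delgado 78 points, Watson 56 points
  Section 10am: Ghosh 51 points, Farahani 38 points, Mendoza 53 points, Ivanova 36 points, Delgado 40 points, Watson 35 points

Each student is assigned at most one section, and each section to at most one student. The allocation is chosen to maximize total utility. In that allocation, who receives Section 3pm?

Optimal: Ghosh→Section 9am (88 points), Farahani→Section 2pm (90 points), Mendoza→Section 10am (53 points), Ivanova→Section 11am (57 points), Delgado→Section 4pm (78 points), Watson→Section 3pm (83 points) — total 88+90+53+57+78+83 = 449 points.
Row-greedy (each student in turn takes its best remaining section) gives 429 points, worse by 20.
Swapping Watson↔Farahani (Watson→Section 2pm 88 points, Farahani→Section 3pm 12 points) loses 73.
Checked against all permutations: 449 points is optimal.
Watson's own top section is Section 2pm (88 points), but forcing Watson→Section 2pm and reassigning the rest optimally gives only 392 points — worse by 57.

Watson receives Section 3pm.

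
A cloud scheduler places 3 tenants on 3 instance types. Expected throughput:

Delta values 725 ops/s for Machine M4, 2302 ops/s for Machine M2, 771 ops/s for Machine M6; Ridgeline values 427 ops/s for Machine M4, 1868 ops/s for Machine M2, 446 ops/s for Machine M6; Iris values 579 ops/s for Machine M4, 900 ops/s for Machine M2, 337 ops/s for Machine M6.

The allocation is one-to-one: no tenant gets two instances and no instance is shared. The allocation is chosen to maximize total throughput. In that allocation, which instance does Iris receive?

Iris receives Machine M4.

Optimal: Delta→Machine M2 (2302 ops/s), Ridgeline→Machine M6 (446 ops/s), Iris→Machine M4 (579 ops/s) — total 2302+446+579 = 3327 ops/s.
Every other assignment is strictly worse.
Iris's own top instance is Machine M2 (900 ops/s), but forcing Iris→Machine M2 and reassigning the rest optimally gives only 2098 ops/s — worse by 1229.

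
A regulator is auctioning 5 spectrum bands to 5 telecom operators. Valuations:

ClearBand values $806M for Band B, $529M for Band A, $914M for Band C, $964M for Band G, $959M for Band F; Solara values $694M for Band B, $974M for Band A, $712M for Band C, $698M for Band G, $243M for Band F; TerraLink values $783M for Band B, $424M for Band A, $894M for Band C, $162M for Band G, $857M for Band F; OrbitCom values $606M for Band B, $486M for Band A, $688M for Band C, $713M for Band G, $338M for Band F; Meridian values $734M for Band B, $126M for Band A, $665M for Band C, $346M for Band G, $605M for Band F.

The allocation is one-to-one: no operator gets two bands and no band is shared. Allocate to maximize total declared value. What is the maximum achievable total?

Maximum total: $4274M

This is a one-to-one assignment (maximum-weight bipartite matching).
Optimal: ClearBand→Band F ($959M), Solara→Band A ($974M), TerraLink→Band C ($894M), OrbitCom→Band G ($713M), Meridian→Band B ($734M) — total 959+974+894+713+734 = $4274M.
Column-greedy (each band in turn goes to its best remaining operator) gives $3992M, worse by 282.
Swapping Solara↔Meridian (Solara→Band B $694M, Meridian→Band A $126M) loses 888.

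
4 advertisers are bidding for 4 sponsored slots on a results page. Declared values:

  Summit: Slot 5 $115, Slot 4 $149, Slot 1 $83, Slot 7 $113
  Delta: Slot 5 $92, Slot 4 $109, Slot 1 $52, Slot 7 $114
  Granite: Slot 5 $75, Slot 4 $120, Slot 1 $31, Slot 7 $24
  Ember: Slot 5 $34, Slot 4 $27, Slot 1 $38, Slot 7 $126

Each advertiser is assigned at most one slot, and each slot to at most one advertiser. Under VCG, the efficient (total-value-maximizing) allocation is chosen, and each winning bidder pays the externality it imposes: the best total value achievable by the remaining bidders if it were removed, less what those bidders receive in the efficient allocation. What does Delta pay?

Delta pays $32.

Efficient allocation: Summit→Slot 1 ($83), Delta→Slot 5 ($92), Granite→Slot 4 ($120), Ember→Slot 7 ($126); total welfare W = $421.
Delta receives Slot 5 at value $92, so the others get W − 92 = $329.
Without Delta: best allocation of the remaining 3 bidders over all 4 slots is Summit→Slot 5 ($115), Granite→Slot 4 ($120), Ember→Slot 7 ($126), total $361.
VCG payment = (others' best without Delta) − (others' welfare with Delta) = 361 − 329 = $32.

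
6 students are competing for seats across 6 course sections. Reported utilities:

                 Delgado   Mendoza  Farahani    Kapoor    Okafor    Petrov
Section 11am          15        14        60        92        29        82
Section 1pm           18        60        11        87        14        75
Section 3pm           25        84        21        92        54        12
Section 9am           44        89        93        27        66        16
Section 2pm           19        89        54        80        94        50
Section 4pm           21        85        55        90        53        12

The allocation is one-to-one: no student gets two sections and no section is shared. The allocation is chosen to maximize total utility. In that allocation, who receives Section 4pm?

Treat this as an assignment problem: match each student to one section.
Optimal: Delgado→Section 3pm (25 points), Mendoza→Section 4pm (85 points), Farahani→Section 9am (93 points), Kapoor→Section 1pm (87 points), Okafor→Section 2pm (94 points), Petrov→Section 11am (82 points) — total 25+85+93+87+94+82 = 466 points.
Swapping Delgado↔Mendoza (Delgado→Section 4pm 21 points, Mendoza→Section 3pm 84 points) loses 5.
Every other assignment is strictly worse.
Mendoza's own top section is Section 9am (89 points), but forcing Mendoza→Section 9am and reassigning the rest optimally gives only 433 points — worse by 33.

Mendoza receives Section 4pm.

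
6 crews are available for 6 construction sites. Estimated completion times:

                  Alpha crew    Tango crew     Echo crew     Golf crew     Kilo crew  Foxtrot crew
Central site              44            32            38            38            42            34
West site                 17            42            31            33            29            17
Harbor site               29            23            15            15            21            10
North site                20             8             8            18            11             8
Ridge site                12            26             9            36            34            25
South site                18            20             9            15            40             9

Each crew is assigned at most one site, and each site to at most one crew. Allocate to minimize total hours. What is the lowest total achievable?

Minimum total: 93 hours

Optimal: Alpha crew→West site (17 hours), Tango crew→Central site (32 hours), Echo crew→Ridge site (9 hours), Golf crew→Harbor site (15 hours), Kilo crew→North site (11 hours), Foxtrot crew→South site (9 hours) — total 17+32+9+15+11+9 = 93 hours.
Min-entry greedy (repeatedly take the single cheapest remaining cell) gives 100 hours, worse by 7.
Next-best assignment: Alpha crew→West site, Tango crew→Central site, Echo crew→Ridge site, Golf crew→South site, Kilo crew→North site, Foxtrot crew→Harbor site = 94 hours.
No other one-to-one assignment undercuts 93 hours.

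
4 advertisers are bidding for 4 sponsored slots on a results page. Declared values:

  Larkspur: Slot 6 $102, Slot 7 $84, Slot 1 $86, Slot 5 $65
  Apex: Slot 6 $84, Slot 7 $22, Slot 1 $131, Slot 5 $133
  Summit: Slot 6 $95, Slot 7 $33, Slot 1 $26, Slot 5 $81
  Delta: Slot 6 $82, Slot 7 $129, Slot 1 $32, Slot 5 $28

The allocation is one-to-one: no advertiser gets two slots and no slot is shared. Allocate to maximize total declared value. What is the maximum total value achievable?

Optimal: Larkspur→Slot 6 ($102), Apex→Slot 1 ($131), Summit→Slot 5 ($81), Delta→Slot 7 ($129) — total 102+131+81+129 = $443.
Max-entry greedy (repeatedly take the single best remaining cell) gives $390, worse by 53.

Max total: $443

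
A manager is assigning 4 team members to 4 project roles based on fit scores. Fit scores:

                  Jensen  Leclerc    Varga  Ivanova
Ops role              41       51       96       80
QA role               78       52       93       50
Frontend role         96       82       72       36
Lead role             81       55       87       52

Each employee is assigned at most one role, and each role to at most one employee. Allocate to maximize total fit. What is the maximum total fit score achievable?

Maximum total: 336 pts

Optimal: Jensen→Lead role (81 pts), Leclerc→Frontend role (82 pts), Varga→QA role (93 pts), Ivanova→Ops role (80 pts) — total 81+82+93+80 = 336 pts.
Row-greedy (each employee in turn takes its best remaining role) gives 297 pts, worse by 39.
Next-best assignment: Jensen→QA role, Leclerc→Frontend role, Varga→Lead role, Ivanova→Ops role = 327 pts.
Swapping Leclerc↔Jensen (Leclerc→Lead role 55 pts, Jensen→Frontend role 96 pts) loses 12.
Checked against all permutations: 336 pts is optimal.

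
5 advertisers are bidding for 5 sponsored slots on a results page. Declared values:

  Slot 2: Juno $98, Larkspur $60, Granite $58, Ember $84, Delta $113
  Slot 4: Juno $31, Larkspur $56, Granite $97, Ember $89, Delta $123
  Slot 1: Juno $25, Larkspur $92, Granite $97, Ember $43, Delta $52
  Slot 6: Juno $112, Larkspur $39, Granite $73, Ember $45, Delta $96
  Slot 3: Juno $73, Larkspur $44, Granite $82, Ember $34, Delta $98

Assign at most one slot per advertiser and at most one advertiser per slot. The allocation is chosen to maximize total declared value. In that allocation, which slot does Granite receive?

This is a one-to-one assignment (maximum-weight bipartite matching).
Optimal: Juno→Slot 6 ($112), Larkspur→Slot 1 ($92), Granite→Slot 3 ($82), Ember→Slot 2 ($84), Delta→Slot 4 ($123) — total 112+92+82+84+123 = $493.
Column-greedy (each slot in turn goes to its best remaining advertiser) gives $448, worse by 45.
Swapping Delta↔Granite (Delta→Slot 3 $98, Granite→Slot 4 $97) loses 10.
Checked against all permutations: $493 is optimal.
Granite's own top slot is Slot 4 ($97), but forcing Granite→Slot 4 and reassigning the rest optimally gives only $483 — worse by 10.

Granite receives Slot 3.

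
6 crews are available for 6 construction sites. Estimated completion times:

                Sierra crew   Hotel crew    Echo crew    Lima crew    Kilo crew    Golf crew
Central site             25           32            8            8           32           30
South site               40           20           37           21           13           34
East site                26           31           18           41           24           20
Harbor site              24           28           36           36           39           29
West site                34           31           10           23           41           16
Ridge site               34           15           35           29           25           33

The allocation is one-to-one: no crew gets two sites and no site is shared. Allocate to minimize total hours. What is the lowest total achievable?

Min total: 90 hours

Optimal: Sierra crew→Harbor site (24 hours), Hotel crew→Ridge site (15 hours), Echo crew→West site (10 hours), Lima crew→Central site (8 hours), Kilo crew→South site (13 hours), Golf crew→East site (20 hours) — total 24+15+10+8+13+20 = 90 hours.
Min-entry greedy (repeatedly take the single cheapest remaining cell) gives 117 hours, worse by 27.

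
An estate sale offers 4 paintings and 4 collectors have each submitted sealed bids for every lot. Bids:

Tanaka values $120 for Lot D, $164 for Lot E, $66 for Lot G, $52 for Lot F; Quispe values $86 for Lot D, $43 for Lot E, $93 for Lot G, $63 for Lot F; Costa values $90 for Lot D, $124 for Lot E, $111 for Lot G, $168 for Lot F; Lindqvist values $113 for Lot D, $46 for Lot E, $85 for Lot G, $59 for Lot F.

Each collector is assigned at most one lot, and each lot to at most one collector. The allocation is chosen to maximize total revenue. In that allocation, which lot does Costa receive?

Costa receives Lot F.

Treat this as an assignment problem: match each collector to one lot.
Optimal: Tanaka→Lot E ($164), Quispe→Lot G ($93), Costa→Lot F ($168), Lindqvist→Lot D ($113) — total 164+93+168+113 = $538.
Column-greedy (each lot in turn goes to its best remaining collector) gives $396, worse by 142.
Next-best assignment: Tanaka→Lot E, Quispe→Lot D, Costa→Lot F, Lindqvist→Lot G = $503.
Every other assignment is strictly worse.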